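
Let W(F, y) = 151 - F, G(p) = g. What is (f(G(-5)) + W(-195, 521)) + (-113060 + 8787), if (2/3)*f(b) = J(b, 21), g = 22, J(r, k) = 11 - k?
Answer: -103942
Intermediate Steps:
G(p) = 22
f(b) = -15 (f(b) = 3*(11 - 1*21)/2 = 3*(11 - 21)/2 = (3/2)*(-10) = -15)
(f(G(-5)) + W(-195, 521)) + (-113060 + 8787) = (-15 + (151 - 1*(-195))) + (-113060 + 8787) = (-15 + (151 + 195)) - 104273 = (-15 + 346) - 104273 = 331 - 104273 = -103942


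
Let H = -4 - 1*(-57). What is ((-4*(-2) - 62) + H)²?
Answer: 1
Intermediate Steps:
H = 53 (H = -4 + 57 = 53)
((-4*(-2) - 62) + H)² = ((-4*(-2) - 62) + 53)² = ((8 - 62) + 53)² = (-54 + 53)² = (-1)² = 1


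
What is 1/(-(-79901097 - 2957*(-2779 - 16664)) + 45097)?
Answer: 1/22453243 ≈ 4.4537e-8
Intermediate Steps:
1/(-(-79901097 - 2957*(-2779 - 16664)) + 45097) = 1/(-(-79901097 + 57492951) + 45097) = 1/(-2957/(1/(-49313 + (22292 + 19443))) + 45097) = 1/(-2957/(1/(-49313 + 41735)) + 45097) = 1/(-2957/(1/(-7578)) + 45097) = 1/(-2957/(-1/7578) + 45097) = 1/(-2957*(-7578) + 45097) = 1/(22408146 + 45097) = 1/22453243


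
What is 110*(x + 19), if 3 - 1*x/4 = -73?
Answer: 35530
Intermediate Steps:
x = 304 (x = 12 - 4*(-73) = 12 + 292 = 304)
110*(x + 19) = 110*(304 + 19) = 110*323 = 35530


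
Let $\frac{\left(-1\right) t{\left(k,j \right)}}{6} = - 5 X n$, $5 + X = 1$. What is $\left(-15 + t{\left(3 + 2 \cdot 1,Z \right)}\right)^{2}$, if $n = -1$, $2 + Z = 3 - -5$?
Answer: $11025$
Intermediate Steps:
$Z = 6$ ($Z = -2 + \left(3 - -5\right) = -2 + \left(3 + 5\right) = -2 + 8 = 6$)
$X = -4$ ($X = -5 + 1 = -4$)
$t{\left(k,j \right)} = 120$ ($t{\left(k,j \right)} = - 6 \left(-5\right) \left(-4\right) \left(-1\right) = - 6 \cdot 20 \left(-1\right) = \left(-6\right) \left(-20\right) = 120$)
$\left(-15 + t{\left(3 + 2 \cdot 1,Z \right)}\right)^{2} = \left(-15 + 120\right)^{2} = 105^{2} = 11025$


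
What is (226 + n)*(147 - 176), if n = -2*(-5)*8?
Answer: -8874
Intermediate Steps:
n = 80 (n = 10*8 = 80)
(226 + n)*(147 - 176) = (226 + 80)*(147 - 176) = 306*(-29) = -8874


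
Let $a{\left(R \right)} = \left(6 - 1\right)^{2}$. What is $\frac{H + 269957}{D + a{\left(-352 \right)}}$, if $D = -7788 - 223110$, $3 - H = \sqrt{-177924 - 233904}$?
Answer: $- \frac{269960}{230873} + \frac{2 i \sqrt{102957}}{230873} \approx -1.1693 + 0.0027796 i$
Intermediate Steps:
$H = 3 - 2 i \sqrt{102957}$ ($H = 3 - \sqrt{-177924 - 233904} = 3 - \sqrt{-411828} = 3 - 2 i \sqrt{102957} \approx 3.0 - 641.74 i$)
$a{\left(R \right)} = 25$ ($a{\left(R \right)} = 5^{2} = 25$)
$D = -230898$ ($D = -7788 - 223110 = -230898$)
$\frac{H + 269957}{D + a{\left(-352 \right)}} = \frac{\left(3 - 2 i \sqrt{102957}\right) + 269957}{-230898 + 25} = \frac{269960 - 2 i \sqrt{102957}}{-230873} = \left(269960 - 2 i \sqrt{102957}\right) \left(- \frac{1}{230873}\right) = - \frac{269960}{230873} + \frac{2 i \sqrt{102957}}{230873}$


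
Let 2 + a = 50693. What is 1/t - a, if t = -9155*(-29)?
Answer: -13458207044/265495 ≈ -50691.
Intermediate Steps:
a = 50691 (a = -2 + 50693 = 50691)
t = 265495
1/t - a = 1/265495 - 1*50691 = 1/265495 - 50691 = -13458207044/265495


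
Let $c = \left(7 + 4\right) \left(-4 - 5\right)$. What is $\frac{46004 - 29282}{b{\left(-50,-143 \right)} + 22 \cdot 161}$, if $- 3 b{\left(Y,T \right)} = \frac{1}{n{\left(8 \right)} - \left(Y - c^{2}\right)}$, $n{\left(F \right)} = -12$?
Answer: $\frac{493583274}{104549213} \approx 4.7211$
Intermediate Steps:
$c = -99$ ($c = 11 \left(-9\right) = -99$)
$b{\left(Y,T \right)} = - \frac{1}{3 \left(9789 - Y\right)}$ ($b{\left(Y,T \right)} = - \frac{1}{3 \left(-12 - \left(-9801 + Y\right)\right)} = - \frac{1}{3 \left(9789 - Y\right)}$)
$\frac{46004 - 29282}{b{\left(-50,-143 \right)} + 22 \cdot 161} = \frac{46004 - 29282}{\frac{1}{3 \left(-9789 - 50\right)} + 22 \cdot 161} = \frac{16722}{\frac{1}{3 \left(-9839\right)} + 3542} = \frac{16722}{\frac{1}{3} \left(- \frac{1}{9839}\right) + 3542} = \frac{16722}{- \frac{1}{29517} + 3542} = \frac{16722}{\frac{104549213}{29517}} = 16722 \cdot \frac{29517}{104549213} = \frac{493583274}{104549213}$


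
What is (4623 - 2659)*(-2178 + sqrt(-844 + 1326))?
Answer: -4277592 + 1964*sqrt(482) ≈ -4.2345e+6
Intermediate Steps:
(4623 - 2659)*(-2178 + sqrt(-844 + 1326)) = 1964*(-2178 + sqrt(482)) = -4277592 + 1964*sqrt(482)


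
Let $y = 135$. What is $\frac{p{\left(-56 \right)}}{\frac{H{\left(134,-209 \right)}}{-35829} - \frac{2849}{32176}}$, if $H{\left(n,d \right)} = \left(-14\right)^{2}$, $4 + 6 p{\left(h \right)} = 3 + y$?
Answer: $- \frac{25746623856}{108383317} \approx -237.55$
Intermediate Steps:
$p{\left(h \right)} = \frac{67}{3}$ ($p{\left(h \right)} = - \frac{2}{3} + \frac{3 + 135}{6} = - \frac{2}{3} + \frac{1}{6} \cdot 138 = - \frac{2}{3} + 23 = \frac{67}{3}$)
$H{\left(n,d \right)} = 196$
$\frac{p{\left(-56 \right)}}{\frac{H{\left(134,-209 \right)}}{-35829} - \frac{2849}{32176}} = \frac{67}{3 \left(\frac{196}{-35829} - \frac{2849}{32176}\right)} = \frac{67}{3 \left(196 \left(- \frac{1}{35829}\right) - \frac{2849}{32176}\right)} = \frac{67}{3 \left(- \frac{196}{35829} - \frac{2849}{32176}\right)} = \frac{67}{3 \left(- \frac{108383317}{1152833904}\right)} = \frac{67}{3} \left(- \frac{1152833904}{108383317}\right) = - \frac{25746623856}{108383317}$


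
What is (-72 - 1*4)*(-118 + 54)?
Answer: 4864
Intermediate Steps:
(-72 - 1*4)*(-118 + 54) = (-72 - 4)*(-64) = -76*(-64) = 4864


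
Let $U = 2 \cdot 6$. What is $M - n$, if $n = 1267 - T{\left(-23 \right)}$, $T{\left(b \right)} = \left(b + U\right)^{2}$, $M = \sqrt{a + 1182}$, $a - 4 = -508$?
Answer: $-1146 + \sqrt{678} \approx -1120.0$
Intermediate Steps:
$a = -504$ ($a = 4 - 508 = -504$)
$U = 12$
$M = \sqrt{678}$ ($M = \sqrt{-504 + 1182} = \sqrt{678} \approx 26.038$)
$T{\left(b \right)} = \left(12 + b\right)^{2}$ ($T{\left(b \right)} = \left(b + 12\right)^{2} = \left(12 + b\right)^{2}$)
$n = 1146$ ($n = 1267 - \left(12 - 23\right)^{2} = 1267 - \left(-11\right)^{2} = 1267 - 121 = 1146$)
$M - n = \sqrt{678} - 1146 = -1146 + \sqrt{678}$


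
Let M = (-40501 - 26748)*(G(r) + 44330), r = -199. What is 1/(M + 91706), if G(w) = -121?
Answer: -1/2972919335 ≈ -3.3637e-10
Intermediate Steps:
M = -2973011041 (M = (-40501 - 26748)*(-121 + 44330) = -67249*44209 = -2973011041)
1/(M + 91706) = 1/(-2973011041 + 91706) = 1/(-2972919335) = -1/2972919335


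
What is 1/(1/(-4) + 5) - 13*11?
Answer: -2713/19 ≈ -142.79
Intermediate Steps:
1/(1/(-4) + 5) - 13*11 = 1/(-1/4 + 5) - 143 = 1/(19/4) - 143 = 4/19 - 143 = -2713/19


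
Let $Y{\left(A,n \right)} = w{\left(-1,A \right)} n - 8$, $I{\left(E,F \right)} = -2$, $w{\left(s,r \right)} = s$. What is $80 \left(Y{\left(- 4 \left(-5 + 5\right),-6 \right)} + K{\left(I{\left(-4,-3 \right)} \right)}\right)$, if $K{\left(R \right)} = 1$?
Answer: $-80$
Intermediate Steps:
$Y{\left(A,n \right)} = -8 - n$ ($Y{\left(A,n \right)} = - n - 8 = -8 - n$)
$80 \left(Y{\left(- 4 \left(-5 + 5\right),-6 \right)} + K{\left(I{\left(-4,-3 \right)} \right)}\right) = 80 \left(\left(-8 - -6\right) + 1\right) = 80 \left(\left(-8 + 6\right) + 1\right) = 80 \left(-2 + 1\right) = 80 \left(-1\right) = -80$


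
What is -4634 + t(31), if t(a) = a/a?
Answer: -4633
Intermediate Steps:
t(a) = 1
-4634 + t(31) = -4634 + 1 = -4633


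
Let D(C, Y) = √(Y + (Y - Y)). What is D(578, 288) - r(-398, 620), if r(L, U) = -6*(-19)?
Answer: -114 + 12*√2 ≈ -97.029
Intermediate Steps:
r(L, U) = 114
D(C, Y) = √Y (D(C, Y) = √(Y + 0) = √Y)
D(578, 288) - r(-398, 620) = √288 - 1*114 = 12*√2 - 114 = -114 + 12*√2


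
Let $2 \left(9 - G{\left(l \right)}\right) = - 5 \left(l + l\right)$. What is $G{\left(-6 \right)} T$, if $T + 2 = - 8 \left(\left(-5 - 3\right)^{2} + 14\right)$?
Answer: $13146$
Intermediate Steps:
$G{\left(l \right)} = 9 + 5 l$ ($G{\left(l \right)} = 9 - \frac{\left(-5\right) \left(l + l\right)}{2} = 9 - \frac{\left(-5\right) 2 l}{2} = 9 - \frac{\left(-10\right) l}{2} = 9 + 5 l$)
$T = -626$ ($T = -2 - 8 \left(\left(-5 - 3\right)^{2} + 14\right) = -2 - 8 \left(\left(-8\right)^{2} + 14\right) = -2 - 8 \left(64 + 14\right) = -2 - 624 = -626$)
$G{\left(-6 \right)} T = \left(9 + 5 \left(-6\right)\right) \left(-626\right) = \left(9 - 30\right) \left(-626\right) = \left(-21\right) \left(-626\right) = 13146$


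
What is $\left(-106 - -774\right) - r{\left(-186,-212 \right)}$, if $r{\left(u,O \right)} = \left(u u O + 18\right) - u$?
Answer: $7334816$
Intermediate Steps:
$r{\left(u,O \right)} = 18 - u + O u^{2}$ ($r{\left(u,O \right)} = \left(u^{2} O + 18\right) - u = \left(O u^{2} + 18\right) - u = \left(18 + O u^{2}\right) - u = 18 - u + O u^{2}$)
$\left(-106 - -774\right) - r{\left(-186,-212 \right)} = \left(-106 - -774\right) - \left(18 - -186 - 212 \left(-186\right)^{2}\right) = \left(-106 + 774\right) - \left(18 + 186 - 7334352\right) = 668 - \left(18 + 186 - 7334352\right) = 668 - -7334148 = 668 + 7334148 = 7334816$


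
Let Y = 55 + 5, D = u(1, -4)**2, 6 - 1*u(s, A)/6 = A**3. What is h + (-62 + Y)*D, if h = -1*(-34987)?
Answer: -317813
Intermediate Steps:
u(s, A) = 36 - 6*A**3
D = 176400 (D = (36 - 6*(-4)**3)**2 = (36 - 6*(-64))**2 = (36 + 384)**2 = 420**2 = 176400)
Y = 60
h = 34987
h + (-62 + Y)*D = 34987 + (-62 + 60)*176400 = 34987 - 2*176400 = 34987 - 352800 = -317813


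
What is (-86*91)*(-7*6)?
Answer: 328692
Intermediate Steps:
(-86*91)*(-7*6) = -7826*(-42) = 328692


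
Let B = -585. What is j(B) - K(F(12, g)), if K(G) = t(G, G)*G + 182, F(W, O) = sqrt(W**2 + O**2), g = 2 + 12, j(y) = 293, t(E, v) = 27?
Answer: 111 - 54*sqrt(85) ≈ -386.86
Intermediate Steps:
g = 14
F(W, O) = sqrt(O**2 + W**2)
K(G) = 182 + 27*G (K(G) = 27*G + 182 = 182 + 27*G)
j(B) - K(F(12, g)) = 293 - (182 + 27*sqrt(14**2 + 12**2)) = 293 - (182 + 27*sqrt(196 + 144)) = 293 - (182 + 27*sqrt(340)) = 293 - (182 + 27*(2*sqrt(85))) = 293 - (182 + 54*sqrt(85)) = 293 + (-182 - 54*sqrt(85)) = 111 - 54*sqrt(85)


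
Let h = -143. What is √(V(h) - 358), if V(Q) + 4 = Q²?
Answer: √20087 ≈ 141.73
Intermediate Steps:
V(Q) = -4 + Q²
√(V(h) - 358) = √((-4 + (-143)²) - 358) = √((-4 + 20449) - 358) = √(20445 - 358) = √20087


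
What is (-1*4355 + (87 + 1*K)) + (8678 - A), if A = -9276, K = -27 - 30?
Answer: 13629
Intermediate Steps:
K = -57
(-1*4355 + (87 + 1*K)) + (8678 - A) = (-1*4355 + (87 + 1*(-57))) + (8678 - 1*(-9276)) = (-4355 + (87 - 57)) + (8678 + 9276) = (-4355 + 30) + 17954 = -4325 + 17954 = 13629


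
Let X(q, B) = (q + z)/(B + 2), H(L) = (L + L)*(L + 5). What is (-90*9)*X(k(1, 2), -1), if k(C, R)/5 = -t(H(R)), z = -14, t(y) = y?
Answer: 124740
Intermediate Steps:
H(L) = 2*L*(5 + L) (H(L) = (2*L)*(5 + L) = 2*L*(5 + L))
k(C, R) = -10*R*(5 + R) (k(C, R) = 5*(-2*R*(5 + R)) = -10*R*(5 + R))
X(q, B) = (-14 + q)/(2 + B) (X(q, B) = (q - 14)/(B + 2) = (-14 + q)/(2 + B))
(-90*9)*X(k(1, 2), -1) = (-90*9)*((-14 - 10*2*(5 + 2))/(2 - 1)) = -810*(-14 - 10*2*7)/1 = -810*(-14 - 140) = -810*(-154) = 124740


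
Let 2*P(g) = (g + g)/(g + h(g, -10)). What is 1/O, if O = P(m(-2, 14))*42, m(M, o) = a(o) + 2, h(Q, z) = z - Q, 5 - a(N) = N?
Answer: 5/147 ≈ 0.034014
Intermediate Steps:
a(N) = 5 - N
m(M, o) = 7 - o (m(M, o) = (5 - o) + 2 = 7 - o)
P(g) = -g/10 (P(g) = ((g + g)/(g + (-10 - g)))/2 = ((2*g)/(-10))/2 = ((2*g)*(-⅒))/2 = (-g/5)/2 = -g/10)
O = 147/5 (O = -(7 - 1*14)/10*42 = -(7 - 14)/10*42 = -⅒*(-7)*42 = (7/10)*42 = 147/5 ≈ 29.400)
1/O = 1/(147/5) = 5/147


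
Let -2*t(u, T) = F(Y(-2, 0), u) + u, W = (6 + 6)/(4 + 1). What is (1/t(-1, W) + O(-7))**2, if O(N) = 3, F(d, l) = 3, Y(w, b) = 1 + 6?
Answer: 4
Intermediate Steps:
Y(w, b) = 7
W = 12/5 ≈ 2.4000
t(u, T) = -3/2 - u/2 (t(u, T) = -(3 + u)/2 = -3/2 - u/2)
(1/t(-1, W) + O(-7))**2 = (1/(-3/2 - 1/2*(-1)) + 3)**2 = (1/(-3/2 + 1/2) + 3)**2 = (1/(-1) + 3)**2 = (-1 + 3)**2 = 2**2 = 4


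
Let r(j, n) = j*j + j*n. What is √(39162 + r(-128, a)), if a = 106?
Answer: √41978 ≈ 204.89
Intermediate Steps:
r(j, n) = j² + j*n
√(39162 + r(-128, a)) = √(39162 - 128*(-128 + 106)) = √(39162 - 128*(-22)) = √(39162 + 2816) = √41978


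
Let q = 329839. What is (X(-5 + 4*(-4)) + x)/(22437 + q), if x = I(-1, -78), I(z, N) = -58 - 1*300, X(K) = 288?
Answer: -35/176138 ≈ -0.00019871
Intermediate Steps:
I(z, N) = -358 (I(z, N) = -58 - 300 = -358)
x = -358
(X(-5 + 4*(-4)) + x)/(22437 + q) = (288 - 358)/(22437 + 329839) = -70/352276 = -70*1/352276 = -35/176138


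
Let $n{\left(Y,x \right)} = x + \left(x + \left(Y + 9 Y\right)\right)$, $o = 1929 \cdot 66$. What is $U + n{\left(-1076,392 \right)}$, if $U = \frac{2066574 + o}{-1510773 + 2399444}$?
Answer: $- \frac{8863188008}{888671} \approx -9973.5$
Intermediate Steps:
$o = 127314$
$n{\left(Y,x \right)} = 2 x + 10 Y$ ($n{\left(Y,x \right)} = x + \left(x + 10 Y\right) = 2 x + 10 Y$)
$U = \frac{2193888}{888671}$ ($U = \frac{2066574 + 127314}{-1510773 + 2399444} = \frac{2193888}{888671} \approx 2.4687$)
$U + n{\left(-1076,392 \right)} = \frac{2193888}{888671} + \left(2 \cdot 392 + 10 \left(-1076\right)\right) = \frac{2193888}{888671} + \left(784 - 10760\right) = \frac{2193888}{888671} - 9976 = - \frac{8863188008}{888671}$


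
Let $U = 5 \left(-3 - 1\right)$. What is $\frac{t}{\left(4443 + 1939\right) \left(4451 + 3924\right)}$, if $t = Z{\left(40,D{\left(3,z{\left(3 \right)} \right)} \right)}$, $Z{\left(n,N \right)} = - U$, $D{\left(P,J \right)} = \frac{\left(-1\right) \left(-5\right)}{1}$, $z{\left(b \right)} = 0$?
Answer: $\frac{2}{5344925} \approx 3.7419 \cdot 10^{-7}$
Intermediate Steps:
$U = -20$ ($U = 5 \left(-4\right) = -20$)
$D{\left(P,J \right)} = 5$ ($D{\left(P,J \right)} = 5 \cdot 1 = 5$)
$Z{\left(n,N \right)} = 20$ ($Z{\left(n,N \right)} = \left(-1\right) \left(-20\right) = 20$)
$t = 20$
$\frac{t}{\left(4443 + 1939\right) \left(4451 + 3924\right)} = \frac{20}{\left(4443 + 1939\right) \left(4451 + 3924\right)} = \frac{20}{6382 \cdot 8375} = \frac{20}{53449250} = 20 \cdot \frac{1}{53449250} = \frac{2}{5344925}$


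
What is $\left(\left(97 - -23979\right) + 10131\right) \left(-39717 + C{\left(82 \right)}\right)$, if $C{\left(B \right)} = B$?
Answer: $-1355794445$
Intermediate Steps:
$\left(\left(97 - -23979\right) + 10131\right) \left(-39717 + C{\left(82 \right)}\right) = \left(\left(97 - -23979\right) + 10131\right) \left(-39717 + 82\right) = \left(\left(97 + 23979\right) + 10131\right) \left(-39635\right) = \left(24076 + 10131\right) \left(-39635\right) = 34207 \left(-39635\right) = -1355794445$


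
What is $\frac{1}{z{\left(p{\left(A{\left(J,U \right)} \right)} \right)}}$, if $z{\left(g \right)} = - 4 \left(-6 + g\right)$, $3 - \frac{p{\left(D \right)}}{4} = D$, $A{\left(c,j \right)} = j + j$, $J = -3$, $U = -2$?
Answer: $- \frac{1}{88} \approx -0.011364$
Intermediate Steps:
$A{\left(c,j \right)} = 2 j$
$p{\left(D \right)} = 12 - 4 D$
$z{\left(g \right)} = 24 - 4 g$
$\frac{1}{z{\left(p{\left(A{\left(J,U \right)} \right)} \right)}} = \frac{1}{24 - 4 \left(12 - 4 \cdot 2 \left(-2\right)\right)} = \frac{1}{24 - 4 \left(12 - -16\right)} = \frac{1}{24 - 4 \left(12 + 16\right)} = \frac{1}{24 - 112} = \frac{1}{-88} = - \frac{1}{88}$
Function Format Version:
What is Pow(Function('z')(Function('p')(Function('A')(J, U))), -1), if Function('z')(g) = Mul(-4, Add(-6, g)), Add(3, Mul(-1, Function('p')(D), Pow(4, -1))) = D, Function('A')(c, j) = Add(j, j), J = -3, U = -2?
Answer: Rational(-1, 88) ≈ -0.011364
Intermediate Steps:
Function('A')(c, j) = Mul(2, j)
Function('p')(D) = Add(12, Mul(-4, D))
Function('z')(g) = Add(24, Mul(-4, g))
Pow(Function('z')(Function('p')(Function('A')(J, U))), -1) = Pow(Add(24, Mul(-4, Add(12, Mul(-4, Mul(2, -2))))), -1) = Pow(Add(24, Mul(-4, Add(12, Mul(-4, -4)))), -1) = Pow(Add(24, Mul(-4, Add(12, 16))), -1) = Pow(Add(24, Mul(-4, 28)), -1) = Pow(Add(24, -112), -1) = Pow(-88, -1) = Rational(-1, 88)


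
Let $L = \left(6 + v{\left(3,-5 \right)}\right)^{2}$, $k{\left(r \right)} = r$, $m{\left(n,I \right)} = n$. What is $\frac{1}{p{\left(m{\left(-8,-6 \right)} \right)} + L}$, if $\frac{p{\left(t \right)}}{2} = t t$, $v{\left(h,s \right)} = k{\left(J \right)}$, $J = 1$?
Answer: $\frac{1}{177} \approx 0.0056497$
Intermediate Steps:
$v{\left(h,s \right)} = 1$
$p{\left(t \right)} = 2 t^{2}$ ($p{\left(t \right)} = 2 t t = 2 t^{2}$)
$L = 49$ ($L = \left(6 + 1\right)^{2} = 7^{2} = 49$)
$\frac{1}{p{\left(m{\left(-8,-6 \right)} \right)} + L} = \frac{1}{2 \left(-8\right)^{2} + 49} = \frac{1}{2 \cdot 64 + 49} = \frac{1}{128 + 49} = \frac{1}{177}$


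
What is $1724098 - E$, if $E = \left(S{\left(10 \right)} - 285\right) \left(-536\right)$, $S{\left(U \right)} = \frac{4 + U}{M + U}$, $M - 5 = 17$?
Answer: $\frac{3143145}{2} \approx 1.5716 \cdot 10^{6}$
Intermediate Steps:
$M = 22$ ($M = 5 + 17 = 22$)
$S{\left(U \right)} = \frac{4 + U}{22 + U}$
$E = \frac{305051}{2}$ ($E = \left(\frac{4 + 10}{22 + 10} - 285\right) \left(-536\right) = \left(\frac{1}{32} \cdot 14 - 285\right) \left(-536\right) = \left(\frac{7}{16} - 285\right) \left(-536\right) = \left(- \frac{4553}{16}\right) \left(-536\right) = \frac{305051}{2} \approx 1.5253 \cdot 10^{5}$)
$1724098 - E = 1724098 - \frac{305051}{2} = \frac{3143145}{2}$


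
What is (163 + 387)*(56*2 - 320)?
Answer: -114400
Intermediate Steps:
(163 + 387)*(56*2 - 320) = 550*(112 - 320) = 550*(-208) = -114400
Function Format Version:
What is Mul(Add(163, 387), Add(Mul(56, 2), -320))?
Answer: -114400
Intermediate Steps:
Mul(Add(163, 387), Add(Mul(56, 2), -320)) = Mul(550, Add(112, -320)) = Mul(550, -208) = -114400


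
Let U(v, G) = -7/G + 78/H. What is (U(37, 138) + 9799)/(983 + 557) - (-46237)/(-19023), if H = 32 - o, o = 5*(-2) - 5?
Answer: 83043862883/21112232680 ≈ 3.9334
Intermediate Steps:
o = -15 (o = -10 - 5 = -15)
H = 47 (H = 32 - 1*(-15) = 32 + 15 = 47)
U(v, G) = 78/47 - 7/G (U(v, G) = -7/G + 78/47 = 78/47 - 7/G)
(U(37, 138) + 9799)/(983 + 557) - (-46237)/(-19023) = ((78/47 - 7/138) + 9799)/(983 + 557) - (-46237)/(-19023) = ((78/47 - 7*1/138) + 9799)/1540 - (-46237)*(-1)/19023 = ((78/47 - 7/138) + 9799)*(1/1540) - 1*46237/19023 = (10435/6486 + 9799)*(1/1540) - 46237/19023 = (63566749/6486)*(1/1540) - 46237/19023 = 63566749/9988440 - 46237/19023 = 83043862883/21112232680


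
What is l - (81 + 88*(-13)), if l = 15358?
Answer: 16421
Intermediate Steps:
l - (81 + 88*(-13)) = 15358 - (81 + 88*(-13)) = 15358 - (81 - 1144) = 15358 - 1*(-1063) = 15358 + 1063 = 16421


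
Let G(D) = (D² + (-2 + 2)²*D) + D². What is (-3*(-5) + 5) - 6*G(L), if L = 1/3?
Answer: 56/3 ≈ 18.667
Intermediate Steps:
L = ⅓ ≈ 0.33333
G(D) = 2*D² (G(D) = (D² + 0²*D) + D² = (D² + 0*D) + D² = (D² + 0) + D² = D² + D² = 2*D²)
(-3*(-5) + 5) - 6*G(L) = (-3*(-5) + 5) - 12*(⅓)² = (15 + 5) - 12/9 = 20 - 6*2/9 = 20 - 4/3 = 56/3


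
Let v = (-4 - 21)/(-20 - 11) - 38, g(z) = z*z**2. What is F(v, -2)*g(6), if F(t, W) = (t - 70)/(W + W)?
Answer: 179442/31 ≈ 5788.5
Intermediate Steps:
g(z) = z**3
v = -1153/31 (v = -25/(-31) - 38 = -25*(-1/31) - 38 = 25/31 - 38 = -1153/31 ≈ -37.194)
F(t, W) = (-70 + t)/(2*W) (F(t, W) = (-70 + t)/((2*W)) = (-70 + t)*(1/(2*W)) = (-70 + t)/(2*W))
F(v, -2)*g(6) = ((1/2)*(-70 - 1153/31)/(-2))*6**3 = ((1/2)*(-1/2)*(-3323/31))*216 = (3323/124)*216 = 179442/31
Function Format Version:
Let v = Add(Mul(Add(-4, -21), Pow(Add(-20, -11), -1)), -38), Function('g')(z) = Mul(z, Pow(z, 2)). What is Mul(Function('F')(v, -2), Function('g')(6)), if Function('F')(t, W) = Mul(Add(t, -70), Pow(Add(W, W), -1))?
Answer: Rational(179442, 31) ≈ 5788.5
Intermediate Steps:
Function('g')(z) = Pow(z, 3)
v = Rational(-1153, 31) (v = Add(Mul(-25, Pow(-31, -1)), -38) = Add(Mul(-25, Rational(-1, 31)), -38) = Add(Rational(25, 31), -38) = Rational(-1153, 31) ≈ -37.194)
Function('F')(t, W) = Mul(Rational(1, 2), Pow(W, -1), Add(-70, t)) (Function('F')(t, W) = Mul(Add(-70, t), Pow(Mul(2, W), -1)) = Mul(Add(-70, t), Mul(Rational(1, 2), Pow(W, -1))) = Mul(Rational(1, 2), Pow(W, -1), Add(-70, t)))
Mul(Function('F')(v, -2), Function('g')(6)) = Mul(Mul(Rational(1, 2), Pow(-2, -1), Add(-70, Rational(-1153, 31))), Pow(6, 3)) = Mul(Mul(Rational(1, 2), Rational(-1, 2), Rational(-3323, 31)), 216) = Mul(Rational(3323, 124), 216) = Rational(179442, 31)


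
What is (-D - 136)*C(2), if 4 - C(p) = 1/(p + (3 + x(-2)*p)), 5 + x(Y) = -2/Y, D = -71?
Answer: -845/3 ≈ -281.67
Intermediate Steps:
x(Y) = -5 - 2/Y
C(p) = 4 - 1/(3 - 3*p) (C(p) = 4 - 1/(p + (3 + (-5 - 2/(-2))*p)) = 4 - 1/(p + (3 + (-5 - 2*(-1/2))*p)) = 4 - 1/(p + (3 + (-5 + 1)*p)) = 4 - 1/(p + (3 - 4*p)) = 4 - 1/(3 - 3*p))
(-D - 136)*C(2) = (-1*(-71) - 136)*((11 - 12*2)/(3*(1 - 1*2))) = (71 - 136)*((11 - 24)/(3*(1 - 2))) = -65*(-13)/(3*(-1)) = -65*(-1)*(-13)/3 = -65*13/3 = -845/3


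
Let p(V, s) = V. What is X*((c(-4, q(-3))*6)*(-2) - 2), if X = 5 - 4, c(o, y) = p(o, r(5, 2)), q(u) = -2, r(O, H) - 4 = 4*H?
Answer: 46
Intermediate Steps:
r(O, H) = 4 + 4*H
c(o, y) = o
X = 1
X*((c(-4, q(-3))*6)*(-2) - 2) = 1*(-4*6*(-2) - 2) = 1*(-24*(-2) - 2) = 1*(48 - 2) = 1*46 = 46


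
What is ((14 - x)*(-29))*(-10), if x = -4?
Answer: 5220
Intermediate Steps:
((14 - x)*(-29))*(-10) = ((14 - 1*(-4))*(-29))*(-10) = ((14 + 4)*(-29))*(-10) = (18*(-29))*(-10) = -522*(-10) = 5220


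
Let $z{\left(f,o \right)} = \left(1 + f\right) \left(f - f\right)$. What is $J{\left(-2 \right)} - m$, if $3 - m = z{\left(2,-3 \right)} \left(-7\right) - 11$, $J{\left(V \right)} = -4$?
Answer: $-18$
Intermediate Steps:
$z{\left(f,o \right)} = 0$ ($z{\left(f,o \right)} = \left(1 + f\right) 0 = 0$)
$m = 14$ ($m = 3 - \left(0 \left(-7\right) - 11\right) = 3 - \left(0 - 11\right) = 3 - -11 = 3 + 11 = 14$)
$J{\left(-2 \right)} - m = -4 - 14 = -18$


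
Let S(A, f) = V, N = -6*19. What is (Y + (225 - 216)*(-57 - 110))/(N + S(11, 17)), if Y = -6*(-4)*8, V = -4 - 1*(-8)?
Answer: 1311/110 ≈ 11.918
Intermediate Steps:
N = -114
V = 4 (V = -4 + 8 = 4)
S(A, f) = 4
Y = 192 (Y = 24*8 = 192)
(Y + (225 - 216)*(-57 - 110))/(N + S(11, 17)) = (192 + (225 - 216)*(-57 - 110))/(-114 + 4) = (192 + 9*(-167))/(-110) = (192 - 1503)*(-1/110) = -1311*(-1/110) = 1311/110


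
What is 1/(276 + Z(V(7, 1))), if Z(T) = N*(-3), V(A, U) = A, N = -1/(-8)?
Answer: 8/2205 ≈ 0.0036281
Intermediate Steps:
N = ⅛ (N = -1*(-⅛) = ⅛ ≈ 0.12500)
Z(T) = -3/8 (Z(T) = (⅛)*(-3) = -3/8)
1/(276 + Z(V(7, 1))) = 1/(276 - 3/8) = 1/(2205/8) = 8/2205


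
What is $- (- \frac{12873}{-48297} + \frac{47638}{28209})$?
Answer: $- \frac{887968981}{454136691} \approx -1.9553$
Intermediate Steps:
$- (- \frac{12873}{-48297} + \frac{47638}{28209}) = - (\left(-12873\right) \left(- \frac{1}{48297}\right) + 47638 \cdot \frac{1}{28209}) = - (\frac{4291}{16099} + \frac{47638}{28209}) = \left(-1\right) \frac{887968981}{454136691} = - \frac{887968981}{454136691}$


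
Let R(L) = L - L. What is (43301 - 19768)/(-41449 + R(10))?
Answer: -23533/41449 ≈ -0.56776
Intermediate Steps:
R(L) = 0
(43301 - 19768)/(-41449 + R(10)) = (43301 - 19768)/(-41449 + 0) = 23533/(-41449) = 23533*(-1/41449) = -23533/41449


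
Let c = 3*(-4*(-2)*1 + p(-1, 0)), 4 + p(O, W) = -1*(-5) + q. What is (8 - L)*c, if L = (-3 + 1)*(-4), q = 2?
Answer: 0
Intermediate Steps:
L = 8 (L = -2*(-4) = 8)
p(O, W) = 3 (p(O, W) = -4 + (-1*(-5) + 2) = -4 + (5 + 2) = -4 + 7 = 3)
c = 33 (c = 3*(-4*(-2)*1 + 3) = 3*(8*1 + 3) = 3*(8 + 3) = 3*11 = 33)
(8 - L)*c = (8 - 1*8)*33 = (8 - 8)*33 = 0*33 = 0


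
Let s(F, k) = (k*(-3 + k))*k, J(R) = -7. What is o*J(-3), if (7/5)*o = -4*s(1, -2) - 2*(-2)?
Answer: -420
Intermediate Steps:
s(F, k) = k²*(-3 + k)
o = 60 (o = 5*(-4*(-2)²*(-3 - 2) - 2*(-2))/7 = 5*(-16*(-5) + 4)/7 = 5*(-4*(-20) + 4)/7 = 5*(80 + 4)/7 = (5/7)*84 = 60)
o*J(-3) = 60*(-7) = -420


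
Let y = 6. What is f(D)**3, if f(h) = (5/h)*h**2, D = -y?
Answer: -27000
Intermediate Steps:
D = -6 (D = -1*6 = -6)
f(h) = 5*h
f(D)**3 = (5*(-6))**3 = (-30)**3 = -27000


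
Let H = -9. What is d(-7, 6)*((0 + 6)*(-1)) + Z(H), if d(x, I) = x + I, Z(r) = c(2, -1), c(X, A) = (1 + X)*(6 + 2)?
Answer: 30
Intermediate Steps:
c(X, A) = 8 + 8*X (c(X, A) = (1 + X)*8 = 8 + 8*X)
Z(r) = 24 (Z(r) = 8 + 8*2 = 8 + 16 = 24)
d(x, I) = I + x
d(-7, 6)*((0 + 6)*(-1)) + Z(H) = (6 - 7)*((0 + 6)*(-1)) + 24 = -6*(-1) + 24 = -1*(-6) + 24 = 6 + 24 = 30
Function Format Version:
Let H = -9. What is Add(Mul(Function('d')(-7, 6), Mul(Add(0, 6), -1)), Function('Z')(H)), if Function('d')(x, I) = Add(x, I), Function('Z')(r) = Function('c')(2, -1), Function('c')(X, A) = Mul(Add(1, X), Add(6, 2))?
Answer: 30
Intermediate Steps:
Function('c')(X, A) = Add(8, Mul(8, X)) (Function('c')(X, A) = Mul(Add(1, X), 8) = Add(8, Mul(8, X)))
Function('Z')(r) = 24 (Function('Z')(r) = Add(8, Mul(8, 2)) = Add(8, 16) = 24)
Function('d')(x, I) = Add(I, x)
Add(Mul(Function('d')(-7, 6), Mul(Add(0, 6), -1)), Function('Z')(H)) = Add(Mul(Add(6, -7), Mul(Add(0, 6), -1)), 24) = Add(Mul(-1, Mul(6, -1)), 24) = Add(Mul(-1, -6), 24) = Add(6, 24) = 30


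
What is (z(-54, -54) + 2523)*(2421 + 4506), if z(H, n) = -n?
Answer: 17850879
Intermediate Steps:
(z(-54, -54) + 2523)*(2421 + 4506) = (-1*(-54) + 2523)*(2421 + 4506) = (54 + 2523)*6927 = 2577*6927 = 17850879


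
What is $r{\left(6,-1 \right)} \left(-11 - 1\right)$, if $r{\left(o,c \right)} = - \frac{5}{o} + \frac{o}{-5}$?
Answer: $\frac{122}{5} \approx 24.4$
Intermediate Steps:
$r{\left(o,c \right)} = - \frac{5}{o} - \frac{o}{5}$ ($r{\left(o,c \right)} = - \frac{5}{o} + o \left(- \frac{1}{5}\right) = - \frac{5}{o} - \frac{o}{5}$)
$r{\left(6,-1 \right)} \left(-11 - 1\right) = \left(- \frac{5}{6} - \frac{6}{5}\right) \left(-11 - 1\right) = \left(\left(-5\right) \frac{1}{6} - \frac{6}{5}\right) \left(-12\right) = \left(- \frac{5}{6} - \frac{6}{5}\right) \left(-12\right) = \left(- \frac{61}{30}\right) \left(-12\right) = \frac{122}{5}$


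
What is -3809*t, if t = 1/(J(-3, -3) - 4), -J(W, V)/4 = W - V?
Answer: 3809/4 ≈ 952.25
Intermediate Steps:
J(W, V) = -4*W + 4*V (J(W, V) = -4*(W - V) = -4*W + 4*V)
t = -1/4 (t = 1/((-4*(-3) + 4*(-3)) - 4) = 1/((12 - 12) - 4) = 1/(0 - 4) = 1/(-4) = -1/4 ≈ -0.25000)
-3809*t = -3809*(-1/4) = 3809/4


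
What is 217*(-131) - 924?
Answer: -29351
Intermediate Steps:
217*(-131) - 924 = -28427 - 924 = -29351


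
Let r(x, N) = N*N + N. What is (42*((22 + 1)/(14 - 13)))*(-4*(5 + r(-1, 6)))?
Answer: -181608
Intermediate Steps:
r(x, N) = N + N² (r(x, N) = N² + N = N + N²)
(42*((22 + 1)/(14 - 13)))*(-4*(5 + r(-1, 6))) = (42*((22 + 1)/(14 - 13)))*(-4*(5 + 6*(1 + 6))) = (42*(23/1))*(-4*(5 + 6*7)) = (42*(23*1))*(-4*(5 + 42)) = (42*23)*(-4*47) = 966*(-188) = -181608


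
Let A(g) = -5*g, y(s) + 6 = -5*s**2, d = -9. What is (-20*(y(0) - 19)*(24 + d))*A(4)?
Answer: -150000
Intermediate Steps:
y(s) = -6 - 5*s**2
(-20*(y(0) - 19)*(24 + d))*A(4) = (-20*((-6 - 5*0**2) - 19)*(24 - 9))*(-5*4) = -20*((-6 - 5*0) - 19)*15*(-20) = -20*((-6 + 0) - 19)*15*(-20) = -20*(-6 - 19)*15*(-20) = -(-500)*15*(-20) = -20*(-375)*(-20) = 7500*(-20) = -150000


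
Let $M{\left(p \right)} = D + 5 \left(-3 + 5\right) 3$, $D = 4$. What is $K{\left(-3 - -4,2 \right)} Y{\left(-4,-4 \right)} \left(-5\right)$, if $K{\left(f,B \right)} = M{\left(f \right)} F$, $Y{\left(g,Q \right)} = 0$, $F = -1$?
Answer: $0$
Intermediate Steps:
$M{\left(p \right)} = 34$ ($M{\left(p \right)} = 4 + 5 \left(-3 + 5\right) 3 = 4 + 5 \cdot 2 \cdot 3 = 4 + 10 \cdot 3 = 4 + 30 = 34$)
$K{\left(f,B \right)} = -34$ ($K{\left(f,B \right)} = 34 \left(-1\right) = -34$)
$K{\left(-3 - -4,2 \right)} Y{\left(-4,-4 \right)} \left(-5\right) = \left(-34\right) 0 \left(-5\right) = 0 \left(-5\right) = 0$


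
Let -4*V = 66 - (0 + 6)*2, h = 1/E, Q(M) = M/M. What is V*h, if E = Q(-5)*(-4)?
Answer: 27/8 ≈ 3.3750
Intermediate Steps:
Q(M) = 1
E = -4 (E = 1*(-4) = -4)
h = -¼ (h = 1/(-4) = -¼ ≈ -0.25000)
V = -27/2 (V = -(66 - (0 + 6)*2)/4 = -(66 - 6*2)/4 = -(66 - 1*12)/4 = -(66 - 12)/4 = -¼*54 = -27/2 ≈ -13.500)
V*h = -27/2*(-¼) = 27/8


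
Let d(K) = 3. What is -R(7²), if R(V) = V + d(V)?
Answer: -52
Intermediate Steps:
R(V) = 3 + V (R(V) = V + 3 = 3 + V)
-R(7²) = -(3 + 7²) = -(3 + 49) = -1*52 = -52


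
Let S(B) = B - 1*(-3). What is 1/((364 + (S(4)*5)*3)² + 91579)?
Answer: 1/311540 ≈ 3.2099e-6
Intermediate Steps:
S(B) = 3 + B (S(B) = B + 3 = 3 + B)
1/((364 + (S(4)*5)*3)² + 91579) = 1/((364 + ((3 + 4)*5)*3)² + 91579) = 1/((364 + (7*5)*3)² + 91579) = 1/((364 + 35*3)² + 91579) = 1/((364 + 105)² + 91579) = 1/(469² + 91579) = 1/(219961 + 91579) = 1/311540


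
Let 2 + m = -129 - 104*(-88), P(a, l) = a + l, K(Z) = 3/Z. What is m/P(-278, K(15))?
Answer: -15035/463 ≈ -32.473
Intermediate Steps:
m = 9021 (m = -2 + (-129 - 104*(-88)) = -2 + (-129 + 9152) = -2 + 9023 = 9021)
m/P(-278, K(15)) = 9021/(-278 + 3/15) = 9021/(-278 + 3*(1/15)) = 9021/(-278 + ⅕) = 9021/(-1389/5) = 9021*(-5/1389) = -15035/463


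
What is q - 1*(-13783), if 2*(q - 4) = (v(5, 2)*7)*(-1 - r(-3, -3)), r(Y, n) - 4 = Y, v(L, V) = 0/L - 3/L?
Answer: 68956/5 ≈ 13791.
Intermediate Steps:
v(L, V) = -3/L (v(L, V) = 0 - 3/L = -3/L)
r(Y, n) = 4 + Y
q = 41/5 (q = 4 + ((-3/5*7)*(-1 - (4 - 3)))/2 = 4 + ((-3*⅕*7)*(-1 - 1*1))/2 = 4 + ((-⅗*7)*(-1 - 1))/2 = 4 + (-21/5*(-2))/2 = 4 + (½)*(42/5) = 4 + 21/5 = 41/5 ≈ 8.2000)
q - 1*(-13783) = 41/5 - 1*(-13783) = 41/5 + 13783 = 68956/5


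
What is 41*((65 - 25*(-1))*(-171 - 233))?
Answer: -1490760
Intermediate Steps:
41*((65 - 25*(-1))*(-171 - 233)) = 41*((65 + 25)*(-404)) = 41*(90*(-404)) = 41*(-36360) = -1490760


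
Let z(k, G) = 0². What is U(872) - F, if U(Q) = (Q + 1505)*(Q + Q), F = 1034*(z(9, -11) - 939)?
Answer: 5116414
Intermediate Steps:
z(k, G) = 0
F = -970926 (F = 1034*(0 - 939) = 1034*(-939) = -970926)
U(Q) = 2*Q*(1505 + Q) (U(Q) = (1505 + Q)*(2*Q) = 2*Q*(1505 + Q))
U(872) - F = 2*872*(1505 + 872) - 1*(-970926) = 2*872*2377 + 970926 = 4145488 + 970926 = 5116414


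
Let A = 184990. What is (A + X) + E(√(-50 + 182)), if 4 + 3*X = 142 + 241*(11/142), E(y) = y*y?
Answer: 78884219/426 ≈ 1.8517e+5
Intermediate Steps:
E(y) = y²
X = 22247/426 (X = -4/3 + (142 + 241*(11/142))/3 = -4/3 + (142 + 2651/142)/3 = -4/3 + (⅓)*(22815/142) = -4/3 + 7605/142 = 22247/426 ≈ 52.223)
(A + X) + E(√(-50 + 182)) = (184990 + 22247/426) + (√(-50 + 182))² = 78827987/426 + (√132)² = 78827987/426 + (2*√33)² = 78827987/426 + 132 = 78884219/426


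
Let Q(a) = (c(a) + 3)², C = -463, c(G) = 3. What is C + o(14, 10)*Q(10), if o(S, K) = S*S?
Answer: 6593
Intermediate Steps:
o(S, K) = S²
Q(a) = 36 (Q(a) = (3 + 3)² = 6² = 36)
C + o(14, 10)*Q(10) = -463 + 14²*36 = -463 + 196*36 = -463 + 7056 = 6593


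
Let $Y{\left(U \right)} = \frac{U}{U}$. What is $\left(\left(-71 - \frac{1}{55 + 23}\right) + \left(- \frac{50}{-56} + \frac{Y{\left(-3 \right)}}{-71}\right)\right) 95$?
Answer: $- \frac{516575135}{77532} \approx -6662.7$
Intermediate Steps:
$Y{\left(U \right)} = 1$
$\left(\left(-71 - \frac{1}{55 + 23}\right) + \left(- \frac{50}{-56} + \frac{Y{\left(-3 \right)}}{-71}\right)\right) 95 = \left(\left(-71 - \frac{1}{55 + 23}\right) + \left(- \frac{50}{-56} + 1 \frac{1}{-71}\right)\right) 95 = \left(\left(-71 - \frac{1}{78}\right) + \left(\left(-50\right) \left(- \frac{1}{56}\right) + 1 \left(- \frac{1}{71}\right)\right)\right) 95 = \left(\left(-71 - \frac{1}{78}\right) + \left(\frac{25}{28} - \frac{1}{71}\right)\right) 95 = \left(\left(-71 - \frac{1}{78}\right) + \frac{1747}{1988}\right) 95 = \left(- \frac{5539}{78} + \frac{1747}{1988}\right) 95 = \left(- \frac{5437633}{77532}\right) 95 = - \frac{516575135}{77532}$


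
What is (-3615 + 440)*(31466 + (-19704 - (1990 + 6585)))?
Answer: -10118725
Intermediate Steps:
(-3615 + 440)*(31466 + (-19704 - (1990 + 6585))) = -3175*(31466 + (-19704 - 1*8575)) = -3175*(31466 + (-19704 - 8575)) = -3175*(31466 - 28279) = -3175*3187 = -10118725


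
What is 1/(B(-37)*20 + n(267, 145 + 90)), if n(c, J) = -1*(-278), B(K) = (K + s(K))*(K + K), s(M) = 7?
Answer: 1/44678 ≈ 2.2382e-5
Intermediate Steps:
B(K) = 2*K*(7 + K) (B(K) = (K + 7)*(K + K) = (7 + K)*(2*K) = 2*K*(7 + K))
n(c, J) = 278
1/(B(-37)*20 + n(267, 145 + 90)) = 1/((2*(-37)*(7 - 37))*20 + 278) = 1/((2*(-37)*(-30))*20 + 278) = 1/(2220*20 + 278) = 1/(44400 + 278) = 1/44678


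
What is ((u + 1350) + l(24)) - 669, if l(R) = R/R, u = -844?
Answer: -162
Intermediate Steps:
l(R) = 1
((u + 1350) + l(24)) - 669 = ((-844 + 1350) + 1) - 669 = (506 + 1) - 669 = 507 - 669 = -162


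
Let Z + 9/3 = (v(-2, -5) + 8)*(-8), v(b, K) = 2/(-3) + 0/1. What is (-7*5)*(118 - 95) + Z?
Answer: -2600/3 ≈ -866.67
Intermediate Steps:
v(b, K) = -⅔ (v(b, K) = 2*(-⅓) + 0*1 = -⅔ + 0 = -⅔)
Z = -185/3 (Z = -3 + (-⅔ + 8)*(-8) = -3 + (22/3)*(-8) = -3 - 176/3 = -185/3 ≈ -61.667)
(-7*5)*(118 - 95) + Z = (-7*5)*(118 - 95) - 185/3 = -35*23 - 185/3 = -805 - 185/3 = -2600/3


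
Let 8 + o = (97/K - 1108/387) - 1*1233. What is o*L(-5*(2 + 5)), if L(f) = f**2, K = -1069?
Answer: -630418582150/413703 ≈ -1.5238e+6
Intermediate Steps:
o = -514627414/413703 (o = -8 + ((97/(-1069) - 1108/387) - 1*1233) = -8 + ((97*(-1/1069) - 1108*1/387) - 1233) = -8 + ((-97/1069 - 1108/387) - 1233) = -8 + (-1221991/413703 - 1233) = -8 - 511317790/413703 = -514627414/413703 ≈ -1244.0)
o*L(-5*(2 + 5)) = -514627414*25*(2 + 5)**2/413703 = -514627414*(-5*7)**2/413703 = -514627414/413703*(-35)**2 = -514627414/413703*1225 = -630418582150/413703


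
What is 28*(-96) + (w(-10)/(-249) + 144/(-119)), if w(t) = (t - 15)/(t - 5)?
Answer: -239052547/88893 ≈ -2689.2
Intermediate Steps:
w(t) = (-15 + t)/(-5 + t)
28*(-96) + (w(-10)/(-249) + 144/(-119)) = 28*(-96) + (((-15 - 10)/(-5 - 10))/(-249) + 144/(-119)) = -2688 + ((-25/(-15))*(-1/249) + 144*(-1/119)) = -2688 + (-1/15*(-25)*(-1/249) - 144/119) = -2688 + ((5/3)*(-1/249) - 144/119) = -2688 + (-5/747 - 144/119) = -2688 - 108163/88893 = -239052547/88893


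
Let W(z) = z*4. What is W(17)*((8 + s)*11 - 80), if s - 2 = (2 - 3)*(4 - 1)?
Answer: -204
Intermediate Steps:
s = -1 (s = 2 + (2 - 3)*(4 - 1) = 2 - 1*3 = 2 - 3 = -1)
W(z) = 4*z
W(17)*((8 + s)*11 - 80) = (4*17)*((8 - 1)*11 - 80) = 68*(7*11 - 80) = 68*(77 - 80) = 68*(-3) = -204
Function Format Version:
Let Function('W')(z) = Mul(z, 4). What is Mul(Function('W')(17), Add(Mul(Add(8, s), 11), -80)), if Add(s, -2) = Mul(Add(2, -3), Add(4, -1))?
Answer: -204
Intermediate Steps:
s = -1 (s = Add(2, Mul(Add(2, -3), Add(4, -1))) = Add(2, Mul(-1, 3)) = Add(2, -3) = -1)
Function('W')(z) = Mul(4, z)
Mul(Function('W')(17), Add(Mul(Add(8, s), 11), -80)) = Mul(Mul(4, 17), Add(Mul(Add(8, -1), 11), -80)) = Mul(68, Add(Mul(7, 11), -80)) = Mul(68, Add(77, -80)) = Mul(68, -3) = -204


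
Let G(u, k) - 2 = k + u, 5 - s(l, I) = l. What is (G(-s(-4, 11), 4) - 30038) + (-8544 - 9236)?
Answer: -47821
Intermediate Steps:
s(l, I) = 5 - l
G(u, k) = 2 + k + u (G(u, k) = 2 + (k + u) = 2 + k + u)
(G(-s(-4, 11), 4) - 30038) + (-8544 - 9236) = ((2 + 4 - (5 - 1*(-4))) - 30038) + (-8544 - 9236) = ((2 + 4 - (5 + 4)) - 30038) - 17780 = ((2 + 4 - 1*9) - 30038) - 17780 = ((2 + 4 - 9) - 30038) - 17780 = (-3 - 30038) - 17780 = -30041 - 17780 = -47821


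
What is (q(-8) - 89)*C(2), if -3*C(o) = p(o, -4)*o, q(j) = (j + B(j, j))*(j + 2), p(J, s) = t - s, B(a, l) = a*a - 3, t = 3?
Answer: 5698/3 ≈ 1899.3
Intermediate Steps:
B(a, l) = -3 + a² (B(a, l) = a² - 3 = -3 + a²)
p(J, s) = 3 - s
q(j) = (2 + j)*(-3 + j + j²) (q(j) = (j + (-3 + j²))*(j + 2) = (-3 + j + j²)*(2 + j) = (2 + j)*(-3 + j + j²))
C(o) = -7*o/3 (C(o) = -(3 - 1*(-4))*o/3 = -(3 + 4)*o/3 = -7*o/3)
(q(-8) - 89)*C(2) = ((-6 + (-8)³ - 1*(-8) + 3*(-8)²) - 89)*(-7/3*2) = ((-6 - 512 + 8 + 3*64) - 89)*(-14/3) = ((-6 - 512 + 8 + 192) - 89)*(-14/3) = (-318 - 89)*(-14/3) = -407*(-14/3) = 5698/3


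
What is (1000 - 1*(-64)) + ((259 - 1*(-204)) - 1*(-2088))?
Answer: 3615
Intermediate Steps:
(1000 - 1*(-64)) + ((259 - 1*(-204)) - 1*(-2088)) = (1000 + 64) + ((259 + 204) + 2088) = 1064 + (463 + 2088) = 1064 + 2551 = 3615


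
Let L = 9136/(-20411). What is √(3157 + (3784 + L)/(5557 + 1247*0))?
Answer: √40623523927399703229/113423927 ≈ 56.193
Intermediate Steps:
L = -9136/20411 (L = 9136*(-1/20411) = -9136/20411 ≈ -0.44760)
√(3157 + (3784 + L)/(5557 + 1247*0)) = √(3157 + (3784 - 9136/20411)/(5557 + 1247*0)) = √(3157 + 77226088/(20411*(5557 + 0))) = √(3157 + (77226088/20411)/5557) = √(3157 + (77226088/20411)*(1/5557)) = √(3157 + 77226088/113423927) = √(358156563627/113423927) = √40623523927399703229/113423927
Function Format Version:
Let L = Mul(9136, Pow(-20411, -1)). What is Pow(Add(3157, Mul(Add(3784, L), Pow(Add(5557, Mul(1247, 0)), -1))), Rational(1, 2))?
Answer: Mul(Rational(1, 113423927), Pow(40623523927399703229, Rational(1, 2))) ≈ 56.193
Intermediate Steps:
L = Rational(-9136, 20411) (L = Mul(9136, Rational(-1, 20411)) = Rational(-9136, 20411) ≈ -0.44760)
Pow(Add(3157, Mul(Add(3784, L), Pow(Add(5557, Mul(1247, 0)), -1))), Rational(1, 2)) = Pow(Add(3157, Mul(Add(3784, Rational(-9136, 20411)), Pow(Add(5557, Mul(1247, 0)), -1))), Rational(1, 2)) = Pow(Add(3157, Mul(Rational(77226088, 20411), Pow(Add(5557, 0), -1))), Rational(1, 2)) = Pow(Add(3157, Mul(Rational(77226088, 20411), Pow(5557, -1))), Rational(1, 2)) = Pow(Add(3157, Mul(Rational(77226088, 20411), Rational(1, 5557))), Rational(1, 2)) = Pow(Add(3157, Rational(77226088, 113423927)), Rational(1, 2)) = Pow(Rational(358156563627, 113423927), Rational(1, 2)) = Mul(Rational(1, 113423927), Pow(40623523927399703229, Rational(1, 2)))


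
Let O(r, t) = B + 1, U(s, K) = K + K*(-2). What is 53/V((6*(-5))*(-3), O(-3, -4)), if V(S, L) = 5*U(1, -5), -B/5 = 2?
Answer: 53/25 ≈ 2.1200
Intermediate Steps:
B = -10 (B = -5*2 = -10)
U(s, K) = -K (U(s, K) = K - 2*K = -K)
O(r, t) = -9 (O(r, t) = -10 + 1 = -9)
V(S, L) = 25 (V(S, L) = 5*(-1*(-5)) = 5*5 = 25)
53/V((6*(-5))*(-3), O(-3, -4)) = 53/25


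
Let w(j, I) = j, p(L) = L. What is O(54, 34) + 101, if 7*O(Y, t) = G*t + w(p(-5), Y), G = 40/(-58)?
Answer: 19678/203 ≈ 96.936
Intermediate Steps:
G = -20/29 (G = 40*(-1/58) = -20/29 ≈ -0.68966)
O(Y, t) = -5/7 - 20*t/203 (O(Y, t) = (-20*t/29 - 5)/7 = (-5 - 20*t/29)/7 = -5/7 - 20*t/203)
O(54, 34) + 101 = (-5/7 - 20/203*34) + 101 = (-5/7 - 680/203) + 101 = -825/203 + 101 = 19678/203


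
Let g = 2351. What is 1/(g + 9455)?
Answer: 1/11806 ≈ 8.4703e-5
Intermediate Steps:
1/(g + 9455) = 1/(2351 + 9455) = 1/11806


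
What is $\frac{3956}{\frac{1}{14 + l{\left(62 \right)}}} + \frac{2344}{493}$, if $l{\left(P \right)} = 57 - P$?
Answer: $\frac{17555116}{493} \approx 35609.0$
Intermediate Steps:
$\frac{3956}{\frac{1}{14 + l{\left(62 \right)}}} + \frac{2344}{493} = \frac{3956}{\frac{1}{14 + \left(57 - 62\right)}} + \frac{2344}{493} = \frac{3956}{\frac{1}{14 + \left(57 - 62\right)}} + 2344 \cdot \frac{1}{493} = \frac{3956}{\frac{1}{14 - 5}} + \frac{2344}{493} = \frac{3956}{\frac{1}{9}} + \frac{2344}{493} = 3956 \frac{1}{\frac{1}{9}} + \frac{2344}{493} = 3956 \cdot 9 + \frac{2344}{493} = 35604 + \frac{2344}{493} = \frac{17555116}{493}$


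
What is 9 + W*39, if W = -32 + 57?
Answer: 984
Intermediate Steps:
W = 25
9 + W*39 = 9 + 25*39 = 9 + 975 = 984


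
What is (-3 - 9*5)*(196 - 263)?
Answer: 3216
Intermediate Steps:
(-3 - 9*5)*(196 - 263) = (-3 - 45)*(-67) = -48*(-67) = 3216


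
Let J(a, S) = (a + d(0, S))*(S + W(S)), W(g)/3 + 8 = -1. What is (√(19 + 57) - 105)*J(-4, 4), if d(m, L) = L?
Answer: 0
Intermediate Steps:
W(g) = -27 (W(g) = -24 + 3*(-1) = -24 - 3 = -27)
J(a, S) = (-27 + S)*(S + a) (J(a, S) = (a + S)*(S - 27) = (S + a)*(-27 + S) = (-27 + S)*(S + a))
(√(19 + 57) - 105)*J(-4, 4) = (√(19 + 57) - 105)*(4² - 27*4 - 27*(-4) + 4*(-4)) = (√76 - 105)*(16 - 108 + 108 - 16) = (2*√19 - 105)*0 = (-105 + 2*√19)*0 = 0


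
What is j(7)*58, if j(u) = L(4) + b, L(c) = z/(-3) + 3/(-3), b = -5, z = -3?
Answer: -290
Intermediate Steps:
L(c) = 0 (L(c) = -3/(-3) + 3/(-3) = -3*(-1/3) + 3*(-1/3) = 1 - 1 = 0)
j(u) = -5 (j(u) = 0 - 5 = -5)
j(7)*58 = -5*58 = -290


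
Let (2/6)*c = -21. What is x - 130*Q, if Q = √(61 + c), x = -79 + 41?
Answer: -38 - 130*I*√2 ≈ -38.0 - 183.85*I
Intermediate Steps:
c = -63 (c = 3*(-21) = -63)
x = -38
Q = I*√2 (Q = √(61 - 63) = √(-2) = I*√2 ≈ 1.4142*I)
x - 130*Q = -38 - 130*I*√2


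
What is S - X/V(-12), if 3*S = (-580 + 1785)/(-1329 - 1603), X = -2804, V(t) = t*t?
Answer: 255109/13194 ≈ 19.335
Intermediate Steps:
V(t) = t²
S = -1205/8796 (S = ((-580 + 1785)/(-1329 - 1603))/3 = (1205/(-2932))/3 = (1205*(-1/2932))/3 = (⅓)*(-1205/2932) = -1205/8796 ≈ -0.13699)
S - X/V(-12) = -1205/8796 - (-2804)/((-12)²) = -1205/8796 - (-2804)/144 = -1205/8796 - 1*(-701/36) = -1205/8796 + 701/36 = 255109/13194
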